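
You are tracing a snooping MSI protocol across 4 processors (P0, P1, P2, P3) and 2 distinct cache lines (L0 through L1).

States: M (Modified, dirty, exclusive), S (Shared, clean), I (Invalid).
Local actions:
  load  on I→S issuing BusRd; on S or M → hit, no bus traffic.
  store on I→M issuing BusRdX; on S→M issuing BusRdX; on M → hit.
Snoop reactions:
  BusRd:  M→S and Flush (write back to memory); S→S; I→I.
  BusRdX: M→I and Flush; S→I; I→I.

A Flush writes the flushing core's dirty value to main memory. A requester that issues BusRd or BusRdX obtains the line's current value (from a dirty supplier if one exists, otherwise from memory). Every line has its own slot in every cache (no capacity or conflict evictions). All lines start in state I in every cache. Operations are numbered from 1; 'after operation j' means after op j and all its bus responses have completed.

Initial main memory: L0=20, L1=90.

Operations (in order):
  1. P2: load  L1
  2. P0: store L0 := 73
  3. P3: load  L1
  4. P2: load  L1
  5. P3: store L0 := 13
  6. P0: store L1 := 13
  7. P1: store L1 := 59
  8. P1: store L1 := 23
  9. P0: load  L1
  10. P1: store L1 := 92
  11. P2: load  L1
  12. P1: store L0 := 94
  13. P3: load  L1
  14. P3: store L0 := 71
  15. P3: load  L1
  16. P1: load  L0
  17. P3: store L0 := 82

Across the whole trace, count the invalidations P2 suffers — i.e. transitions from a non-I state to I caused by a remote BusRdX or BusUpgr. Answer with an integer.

[1] P2: load  L1 | P0:I, P1:I, P2:S(90), P3:I | bus: BusRd
[2] P0: store L0 := 73 | P0:M(73), P1:I, P2:I, P3:I | bus: BusRdX
[3] P3: load  L1 | P0:I, P1:I, P2:S(90), P3:S(90) | bus: BusRd
[4] P2: load  L1 | P0:I, P1:I, P2:S(90), P3:S(90) | bus: none
[5] P3: store L0 := 13 | P0:I, P1:I, P2:I, P3:M(13) | bus: BusRdX,Flush
[6] P0: store L1 := 13 | P0:M(13), P1:I, P2:I, P3:I | bus: BusRdX
[7] P1: store L1 := 59 | P0:I, P1:M(59), P2:I, P3:I | bus: BusRdX,Flush
[8] P1: store L1 := 23 | P0:I, P1:M(23), P2:I, P3:I | bus: none
[9] P0: load  L1 | P0:S(23), P1:S(23), P2:I, P3:I | bus: BusRd,Flush
[10] P1: store L1 := 92 | P0:I, P1:M(92), P2:I, P3:I | bus: BusRdX
[11] P2: load  L1 | P0:I, P1:S(92), P2:S(92), P3:I | bus: BusRd,Flush
[12] P1: store L0 := 94 | P0:I, P1:M(94), P2:I, P3:I | bus: BusRdX,Flush
[13] P3: load  L1 | P0:I, P1:S(92), P2:S(92), P3:S(92) | bus: BusRd
[14] P3: store L0 := 71 | P0:I, P1:I, P2:I, P3:M(71) | bus: BusRdX,Flush
[15] P3: load  L1 | P0:I, P1:S(92), P2:S(92), P3:S(92) | bus: none
[16] P1: load  L0 | P0:I, P1:S(71), P2:I, P3:S(71) | bus: BusRd,Flush
[17] P3: store L0 := 82 | P0:I, P1:I, P2:I, P3:M(82) | bus: BusRdX

invalidations = 1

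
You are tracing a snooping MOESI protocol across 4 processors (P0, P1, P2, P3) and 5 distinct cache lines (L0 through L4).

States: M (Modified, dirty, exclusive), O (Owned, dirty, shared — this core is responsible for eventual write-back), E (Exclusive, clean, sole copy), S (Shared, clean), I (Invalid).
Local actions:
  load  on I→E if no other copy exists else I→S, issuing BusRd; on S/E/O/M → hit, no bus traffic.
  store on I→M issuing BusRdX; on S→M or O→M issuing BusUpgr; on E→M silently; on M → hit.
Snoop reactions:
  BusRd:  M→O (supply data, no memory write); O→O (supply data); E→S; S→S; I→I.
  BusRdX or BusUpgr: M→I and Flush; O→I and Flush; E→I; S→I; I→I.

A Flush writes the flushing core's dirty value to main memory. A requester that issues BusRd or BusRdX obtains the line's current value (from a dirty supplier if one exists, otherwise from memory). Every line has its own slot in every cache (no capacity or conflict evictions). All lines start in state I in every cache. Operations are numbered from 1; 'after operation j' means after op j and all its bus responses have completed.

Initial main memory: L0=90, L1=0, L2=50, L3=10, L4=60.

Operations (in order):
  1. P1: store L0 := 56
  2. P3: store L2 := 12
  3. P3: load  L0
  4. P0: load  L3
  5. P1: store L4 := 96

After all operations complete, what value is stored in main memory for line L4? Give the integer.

step 1: P1: store L0 := 56  ⟶  IMII  (L0)  txn=BusRdX  M[L0]=90
step 2: P3: store L2 := 12  ⟶  IIIM  (L2)  txn=BusRdX  M[L2]=50
step 3: P3: load  L0  ⟶  IOIS  (L0)  txn=BusRd  M[L0]=90
step 4: P0: load  L3  ⟶  EIII  (L3)  txn=BusRd  M[L3]=10
step 5: P1: store L4 := 96  ⟶  IMII  (L4)  txn=BusRdX  M[L4]=60

memory[L4] = 60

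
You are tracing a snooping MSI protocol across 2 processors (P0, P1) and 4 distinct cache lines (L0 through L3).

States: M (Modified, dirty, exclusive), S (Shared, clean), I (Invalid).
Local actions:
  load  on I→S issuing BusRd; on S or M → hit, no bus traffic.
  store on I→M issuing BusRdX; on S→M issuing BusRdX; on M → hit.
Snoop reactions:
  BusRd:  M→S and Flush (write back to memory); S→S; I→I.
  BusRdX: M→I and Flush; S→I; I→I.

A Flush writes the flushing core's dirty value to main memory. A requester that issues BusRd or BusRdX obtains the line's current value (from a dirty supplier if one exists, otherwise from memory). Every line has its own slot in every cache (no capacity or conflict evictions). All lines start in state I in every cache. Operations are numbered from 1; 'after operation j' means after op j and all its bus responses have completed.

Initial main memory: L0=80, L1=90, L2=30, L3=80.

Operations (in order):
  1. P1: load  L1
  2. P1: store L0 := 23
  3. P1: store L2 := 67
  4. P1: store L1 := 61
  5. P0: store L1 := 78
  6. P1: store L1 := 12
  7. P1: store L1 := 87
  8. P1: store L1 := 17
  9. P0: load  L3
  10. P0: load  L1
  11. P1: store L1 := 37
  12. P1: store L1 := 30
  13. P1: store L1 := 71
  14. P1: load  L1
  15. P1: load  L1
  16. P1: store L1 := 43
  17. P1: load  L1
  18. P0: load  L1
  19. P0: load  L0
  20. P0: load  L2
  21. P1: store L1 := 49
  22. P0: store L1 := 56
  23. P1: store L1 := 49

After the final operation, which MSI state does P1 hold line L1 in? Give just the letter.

state = M

step 1: P1: load  L1  ⟶  IS  (L1)  txn=BusRd  M[L1]=90
step 2: P1: store L0 := 23  ⟶  IM  (L0)  txn=BusRdX  M[L0]=80
step 3: P1: store L2 := 67  ⟶  IM  (L2)  txn=BusRdX  M[L2]=30
step 4: P1: store L1 := 61  ⟶  IM  (L1)  txn=BusRdX  M[L1]=90
step 5: P0: store L1 := 78  ⟶  MI  (L1)  txn=BusRdX+Flush  M[L1]=61
step 6: P1: store L1 := 12  ⟶  IM  (L1)  txn=BusRdX+Flush  M[L1]=78
step 7: P1: store L1 := 87  ⟶  IM  (L1)  txn=∅  M[L1]=78
step 8: P1: store L1 := 17  ⟶  IM  (L1)  txn=∅  M[L1]=78
step 9: P0: load  L3  ⟶  SI  (L3)  txn=BusRd  M[L3]=80
step 10: P0: load  L1  ⟶  SS  (L1)  txn=BusRd+Flush  M[L1]=17
step 11: P1: store L1 := 37  ⟶  IM  (L1)  txn=BusRdX  M[L1]=17
step 12: P1: store L1 := 30  ⟶  IM  (L1)  txn=∅  M[L1]=17
step 13: P1: store L1 := 71  ⟶  IM  (L1)  txn=∅  M[L1]=17
step 14: P1: load  L1  ⟶  IM  (L1)  txn=∅  M[L1]=17
step 15: P1: load  L1  ⟶  IM  (L1)  txn=∅  M[L1]=17
step 16: P1: store L1 := 43  ⟶  IM  (L1)  txn=∅  M[L1]=17
step 17: P1: load  L1  ⟶  IM  (L1)  txn=∅  M[L1]=17
step 18: P0: load  L1  ⟶  SS  (L1)  txn=BusRd+Flush  M[L1]=43
step 19: P0: load  L0  ⟶  SS  (L0)  txn=BusRd+Flush  M[L0]=23
step 20: P0: load  L2  ⟶  SS  (L2)  txn=BusRd+Flush  M[L2]=67
step 21: P1: store L1 := 49  ⟶  IM  (L1)  txn=BusRdX  M[L1]=43
step 22: P0: store L1 := 56  ⟶  MI  (L1)  txn=BusRdX+Flush  M[L1]=49
step 23: P1: store L1 := 49  ⟶  IM  (L1)  txn=BusRdX+Flush  M[L1]=56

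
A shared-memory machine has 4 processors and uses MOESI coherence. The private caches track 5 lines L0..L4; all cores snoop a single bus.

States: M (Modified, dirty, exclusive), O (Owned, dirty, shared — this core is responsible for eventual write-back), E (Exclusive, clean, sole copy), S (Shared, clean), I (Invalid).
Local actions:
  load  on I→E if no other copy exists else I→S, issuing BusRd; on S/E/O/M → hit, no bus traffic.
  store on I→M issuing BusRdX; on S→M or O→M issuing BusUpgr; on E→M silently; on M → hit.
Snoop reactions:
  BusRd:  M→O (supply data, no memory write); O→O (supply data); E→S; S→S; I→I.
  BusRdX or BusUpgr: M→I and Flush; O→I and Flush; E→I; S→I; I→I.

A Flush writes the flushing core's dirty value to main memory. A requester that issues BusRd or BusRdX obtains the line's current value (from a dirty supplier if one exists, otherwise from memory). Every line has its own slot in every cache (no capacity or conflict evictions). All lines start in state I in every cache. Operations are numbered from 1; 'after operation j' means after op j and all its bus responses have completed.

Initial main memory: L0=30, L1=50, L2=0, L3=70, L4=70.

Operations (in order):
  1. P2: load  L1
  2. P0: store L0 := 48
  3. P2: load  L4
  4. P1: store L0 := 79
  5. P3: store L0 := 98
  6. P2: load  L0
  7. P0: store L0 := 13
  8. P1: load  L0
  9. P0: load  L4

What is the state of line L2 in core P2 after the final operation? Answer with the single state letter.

state = I

[1] P2: load  L1 | P0:I, P1:I, P2:E(50), P3:I | bus: BusRd
[2] P0: store L0 := 48 | P0:M(48), P1:I, P2:I, P3:I | bus: BusRdX
[3] P2: load  L4 | P0:I, P1:I, P2:E(70), P3:I | bus: BusRd
[4] P1: store L0 := 79 | P0:I, P1:M(79), P2:I, P3:I | bus: BusRdX,Flush
[5] P3: store L0 := 98 | P0:I, P1:I, P2:I, P3:M(98) | bus: BusRdX,Flush
[6] P2: load  L0 | P0:I, P1:I, P2:S(98), P3:O(98) | bus: BusRd
[7] P0: store L0 := 13 | P0:M(13), P1:I, P2:I, P3:I | bus: BusRdX,Flush
[8] P1: load  L0 | P0:O(13), P1:S(13), P2:I, P3:I | bus: BusRd
[9] P0: load  L4 | P0:S(70), P1:I, P2:S(70), P3:I | bus: BusRd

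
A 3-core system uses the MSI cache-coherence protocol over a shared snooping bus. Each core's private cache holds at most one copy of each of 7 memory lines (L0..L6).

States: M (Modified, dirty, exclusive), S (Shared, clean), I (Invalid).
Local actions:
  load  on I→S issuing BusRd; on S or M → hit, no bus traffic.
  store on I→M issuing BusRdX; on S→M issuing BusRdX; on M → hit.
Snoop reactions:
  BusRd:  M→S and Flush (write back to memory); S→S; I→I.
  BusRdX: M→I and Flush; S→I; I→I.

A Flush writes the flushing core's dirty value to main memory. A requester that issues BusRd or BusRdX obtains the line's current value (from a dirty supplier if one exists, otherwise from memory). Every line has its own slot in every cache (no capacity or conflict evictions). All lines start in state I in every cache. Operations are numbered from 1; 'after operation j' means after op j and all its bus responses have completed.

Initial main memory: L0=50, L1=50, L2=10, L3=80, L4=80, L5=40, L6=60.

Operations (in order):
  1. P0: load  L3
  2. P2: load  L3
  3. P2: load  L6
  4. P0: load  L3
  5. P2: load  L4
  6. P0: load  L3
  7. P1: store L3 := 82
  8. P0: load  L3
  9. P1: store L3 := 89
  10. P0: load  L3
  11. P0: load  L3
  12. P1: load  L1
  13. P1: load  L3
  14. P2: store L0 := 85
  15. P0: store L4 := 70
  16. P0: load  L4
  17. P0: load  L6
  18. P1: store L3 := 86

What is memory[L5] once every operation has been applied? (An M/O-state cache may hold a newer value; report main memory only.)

memory[L5] = 40

[1] P0: load  L3 | P0:S(80), P1:I, P2:I | bus: BusRd
[2] P2: load  L3 | P0:S(80), P1:I, P2:S(80) | bus: BusRd
[3] P2: load  L6 | P0:I, P1:I, P2:S(60) | bus: BusRd
[4] P0: load  L3 | P0:S(80), P1:I, P2:S(80) | bus: none
[5] P2: load  L4 | P0:I, P1:I, P2:S(80) | bus: BusRd
[6] P0: load  L3 | P0:S(80), P1:I, P2:S(80) | bus: none
[7] P1: store L3 := 82 | P0:I, P1:M(82), P2:I | bus: BusRdX
[8] P0: load  L3 | P0:S(82), P1:S(82), P2:I | bus: BusRd,Flush
[9] P1: store L3 := 89 | P0:I, P1:M(89), P2:I | bus: BusRdX
[10] P0: load  L3 | P0:S(89), P1:S(89), P2:I | bus: BusRd,Flush
[11] P0: load  L3 | P0:S(89), P1:S(89), P2:I | bus: none
[12] P1: load  L1 | P0:I, P1:S(50), P2:I | bus: BusRd
[13] P1: load  L3 | P0:S(89), P1:S(89), P2:I | bus: none
[14] P2: store L0 := 85 | P0:I, P1:I, P2:M(85) | bus: BusRdX
[15] P0: store L4 := 70 | P0:M(70), P1:I, P2:I | bus: BusRdX
[16] P0: load  L4 | P0:M(70), P1:I, P2:I | bus: none
[17] P0: load  L6 | P0:S(60), P1:I, P2:S(60) | bus: BusRd
[18] P1: store L3 := 86 | P0:I, P1:M(86), P2:I | bus: BusRdX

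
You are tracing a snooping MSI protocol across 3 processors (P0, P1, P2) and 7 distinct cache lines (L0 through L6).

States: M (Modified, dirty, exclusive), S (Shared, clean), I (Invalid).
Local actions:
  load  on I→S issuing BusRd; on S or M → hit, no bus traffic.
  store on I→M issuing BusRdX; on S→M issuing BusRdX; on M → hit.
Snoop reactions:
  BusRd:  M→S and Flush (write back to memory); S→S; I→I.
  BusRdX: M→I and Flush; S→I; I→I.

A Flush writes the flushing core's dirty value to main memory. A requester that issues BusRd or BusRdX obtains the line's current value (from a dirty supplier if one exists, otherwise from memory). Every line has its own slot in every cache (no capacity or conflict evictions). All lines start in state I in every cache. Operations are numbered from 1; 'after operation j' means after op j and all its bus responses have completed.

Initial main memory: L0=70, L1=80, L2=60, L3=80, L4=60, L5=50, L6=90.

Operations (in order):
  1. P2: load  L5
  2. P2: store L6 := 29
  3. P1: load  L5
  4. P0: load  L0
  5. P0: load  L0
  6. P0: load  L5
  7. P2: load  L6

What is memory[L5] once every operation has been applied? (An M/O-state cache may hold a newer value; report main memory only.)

[1] P2: load  L5 | P0:I, P1:I, P2:S(50) | bus: BusRd
[2] P2: store L6 := 29 | P0:I, P1:I, P2:M(29) | bus: BusRdX
[3] P1: load  L5 | P0:I, P1:S(50), P2:S(50) | bus: BusRd
[4] P0: load  L0 | P0:S(70), P1:I, P2:I | bus: BusRd
[5] P0: load  L0 | P0:S(70), P1:I, P2:I | bus: none
[6] P0: load  L5 | P0:S(50), P1:S(50), P2:S(50) | bus: BusRd
[7] P2: load  L6 | P0:I, P1:I, P2:M(29) | bus: none

memory[L5] = 50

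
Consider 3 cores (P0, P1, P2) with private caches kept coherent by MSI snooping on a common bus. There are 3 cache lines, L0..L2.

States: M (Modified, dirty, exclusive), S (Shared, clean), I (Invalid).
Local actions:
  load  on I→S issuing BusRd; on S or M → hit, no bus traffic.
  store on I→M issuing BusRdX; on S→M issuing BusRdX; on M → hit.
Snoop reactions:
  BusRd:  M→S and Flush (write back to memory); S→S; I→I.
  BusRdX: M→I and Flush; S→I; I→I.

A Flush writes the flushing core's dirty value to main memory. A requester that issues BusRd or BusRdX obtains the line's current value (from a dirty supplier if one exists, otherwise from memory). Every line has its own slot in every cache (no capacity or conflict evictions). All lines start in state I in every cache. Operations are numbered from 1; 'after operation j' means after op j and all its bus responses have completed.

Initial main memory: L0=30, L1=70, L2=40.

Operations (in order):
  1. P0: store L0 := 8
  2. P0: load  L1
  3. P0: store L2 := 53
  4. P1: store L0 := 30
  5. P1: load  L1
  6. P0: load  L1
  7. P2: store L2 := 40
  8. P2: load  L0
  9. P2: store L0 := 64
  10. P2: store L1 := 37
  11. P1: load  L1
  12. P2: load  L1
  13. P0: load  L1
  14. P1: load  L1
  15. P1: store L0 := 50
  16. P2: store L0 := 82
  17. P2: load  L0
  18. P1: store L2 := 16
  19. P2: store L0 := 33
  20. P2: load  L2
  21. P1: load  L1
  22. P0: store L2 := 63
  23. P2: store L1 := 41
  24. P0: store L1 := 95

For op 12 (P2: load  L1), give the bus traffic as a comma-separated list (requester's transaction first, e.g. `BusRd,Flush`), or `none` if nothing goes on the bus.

bus = none

1. P0: store L0 := 8  bus=[BusRdX]  L0: P0=M P1=I P2=I  mem[L0]=30
2. P0: load  L1  bus=[BusRd]  L1: P0=S P1=I P2=I  mem[L1]=70
3. P0: store L2 := 53  bus=[BusRdX]  L2: P0=M P1=I P2=I  mem[L2]=40
4. P1: store L0 := 30  bus=[BusRdX,Flush]  L0: P0=I P1=M P2=I  mem[L0]=8
5. P1: load  L1  bus=[BusRd]  L1: P0=S P1=S P2=I  mem[L1]=70
6. P0: load  L1  bus=[-]  L1: P0=S P1=S P2=I  mem[L1]=70
7. P2: store L2 := 40  bus=[BusRdX,Flush]  L2: P0=I P1=I P2=M  mem[L2]=53
8. P2: load  L0  bus=[BusRd,Flush]  L0: P0=I P1=S P2=S  mem[L0]=30
9. P2: store L0 := 64  bus=[BusRdX]  L0: P0=I P1=I P2=M  mem[L0]=30
10. P2: store L1 := 37  bus=[BusRdX]  L1: P0=I P1=I P2=M  mem[L1]=70
11. P1: load  L1  bus=[BusRd,Flush]  L1: P0=I P1=S P2=S  mem[L1]=37
12. P2: load  L1  bus=[-]  L1: P0=I P1=S P2=S  mem[L1]=37
13. P0: load  L1  bus=[BusRd]  L1: P0=S P1=S P2=S  mem[L1]=37
14. P1: load  L1  bus=[-]  L1: P0=S P1=S P2=S  mem[L1]=37
15. P1: store L0 := 50  bus=[BusRdX,Flush]  L0: P0=I P1=M P2=I  mem[L0]=64
16. P2: store L0 := 82  bus=[BusRdX,Flush]  L0: P0=I P1=I P2=M  mem[L0]=50
17. P2: load  L0  bus=[-]  L0: P0=I P1=I P2=M  mem[L0]=50
18. P1: store L2 := 16  bus=[BusRdX,Flush]  L2: P0=I P1=M P2=I  mem[L2]=40
19. P2: store L0 := 33  bus=[-]  L0: P0=I P1=I P2=M  mem[L0]=50
20. P2: load  L2  bus=[BusRd,Flush]  L2: P0=I P1=S P2=S  mem[L2]=16
21. P1: load  L1  bus=[-]  L1: P0=S P1=S P2=S  mem[L1]=37
22. P0: store L2 := 63  bus=[BusRdX]  L2: P0=M P1=I P2=I  mem[L2]=16
23. P2: store L1 := 41  bus=[BusRdX]  L1: P0=I P1=I P2=M  mem[L1]=37
24. P0: store L1 := 95  bus=[BusRdX,Flush]  L1: P0=M P1=I P2=I  mem[L1]=41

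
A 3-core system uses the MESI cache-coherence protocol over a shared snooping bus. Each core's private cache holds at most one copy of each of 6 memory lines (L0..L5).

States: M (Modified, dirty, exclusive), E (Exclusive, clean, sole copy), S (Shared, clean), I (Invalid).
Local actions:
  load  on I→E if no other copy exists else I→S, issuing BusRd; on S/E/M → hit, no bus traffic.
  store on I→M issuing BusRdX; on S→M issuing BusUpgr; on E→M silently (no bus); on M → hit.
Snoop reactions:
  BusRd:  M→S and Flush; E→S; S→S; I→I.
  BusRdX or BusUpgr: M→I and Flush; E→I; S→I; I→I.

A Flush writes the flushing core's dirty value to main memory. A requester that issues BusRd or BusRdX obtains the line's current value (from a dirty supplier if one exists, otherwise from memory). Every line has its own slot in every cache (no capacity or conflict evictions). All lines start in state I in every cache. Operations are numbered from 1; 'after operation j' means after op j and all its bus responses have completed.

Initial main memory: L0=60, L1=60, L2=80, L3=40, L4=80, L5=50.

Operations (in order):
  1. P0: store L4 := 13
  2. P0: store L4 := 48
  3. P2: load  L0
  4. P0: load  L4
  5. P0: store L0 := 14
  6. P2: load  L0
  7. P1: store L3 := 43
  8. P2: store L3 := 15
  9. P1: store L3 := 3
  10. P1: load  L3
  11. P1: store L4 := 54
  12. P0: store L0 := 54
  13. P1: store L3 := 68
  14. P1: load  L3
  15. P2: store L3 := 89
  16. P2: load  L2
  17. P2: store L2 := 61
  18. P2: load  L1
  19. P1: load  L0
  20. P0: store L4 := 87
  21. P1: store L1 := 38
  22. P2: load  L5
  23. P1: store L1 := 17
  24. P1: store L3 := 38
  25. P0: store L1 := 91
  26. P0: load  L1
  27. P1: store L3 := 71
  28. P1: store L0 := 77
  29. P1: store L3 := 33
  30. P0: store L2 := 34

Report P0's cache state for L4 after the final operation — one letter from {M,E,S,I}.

[1] P0: store L4 := 13 | P0:M(13), P1:I, P2:I | bus: BusRdX
[2] P0: store L4 := 48 | P0:M(48), P1:I, P2:I | bus: none
[3] P2: load  L0 | P0:I, P1:I, P2:E(60) | bus: BusRd
[4] P0: load  L4 | P0:M(48), P1:I, P2:I | bus: none
[5] P0: store L0 := 14 | P0:M(14), P1:I, P2:I | bus: BusRdX
[6] P2: load  L0 | P0:S(14), P1:I, P2:S(14) | bus: BusRd,Flush
[7] P1: store L3 := 43 | P0:I, P1:M(43), P2:I | bus: BusRdX
[8] P2: store L3 := 15 | P0:I, P1:I, P2:M(15) | bus: BusRdX,Flush
[9] P1: store L3 := 3 | P0:I, P1:M(3), P2:I | bus: BusRdX,Flush
[10] P1: load  L3 | P0:I, P1:M(3), P2:I | bus: none
[11] P1: store L4 := 54 | P0:I, P1:M(54), P2:I | bus: BusRdX,Flush
[12] P0: store L0 := 54 | P0:M(54), P1:I, P2:I | bus: BusUpgr
[13] P1: store L3 := 68 | P0:I, P1:M(68), P2:I | bus: none
[14] P1: load  L3 | P0:I, P1:M(68), P2:I | bus: none
[15] P2: store L3 := 89 | P0:I, P1:I, P2:M(89) | bus: BusRdX,Flush
[16] P2: load  L2 | P0:I, P1:I, P2:E(80) | bus: BusRd
[17] P2: store L2 := 61 | P0:I, P1:I, P2:M(61) | bus: none
[18] P2: load  L1 | P0:I, P1:I, P2:E(60) | bus: BusRd
[19] P1: load  L0 | P0:S(54), P1:S(54), P2:I | bus: BusRd,Flush
[20] P0: store L4 := 87 | P0:M(87), P1:I, P2:I | bus: BusRdX,Flush
[21] P1: store L1 := 38 | P0:I, P1:M(38), P2:I | bus: BusRdX
[22] P2: load  L5 | P0:I, P1:I, P2:E(50) | bus: BusRd
[23] P1: store L1 := 17 | P0:I, P1:M(17), P2:I | bus: none
[24] P1: store L3 := 38 | P0:I, P1:M(38), P2:I | bus: BusRdX,Flush
[25] P0: store L1 := 91 | P0:M(91), P1:I, P2:I | bus: BusRdX,Flush
[26] P0: load  L1 | P0:M(91), P1:I, P2:I | bus: none
[27] P1: store L3 := 71 | P0:I, P1:M(71), P2:I | bus: none
[28] P1: store L0 := 77 | P0:I, P1:M(77), P2:I | bus: BusUpgr
[29] P1: store L3 := 33 | P0:I, P1:M(33), P2:I | bus: none
[30] P0: store L2 := 34 | P0:M(34), P1:I, P2:I | bus: BusRdX,Flush

state = M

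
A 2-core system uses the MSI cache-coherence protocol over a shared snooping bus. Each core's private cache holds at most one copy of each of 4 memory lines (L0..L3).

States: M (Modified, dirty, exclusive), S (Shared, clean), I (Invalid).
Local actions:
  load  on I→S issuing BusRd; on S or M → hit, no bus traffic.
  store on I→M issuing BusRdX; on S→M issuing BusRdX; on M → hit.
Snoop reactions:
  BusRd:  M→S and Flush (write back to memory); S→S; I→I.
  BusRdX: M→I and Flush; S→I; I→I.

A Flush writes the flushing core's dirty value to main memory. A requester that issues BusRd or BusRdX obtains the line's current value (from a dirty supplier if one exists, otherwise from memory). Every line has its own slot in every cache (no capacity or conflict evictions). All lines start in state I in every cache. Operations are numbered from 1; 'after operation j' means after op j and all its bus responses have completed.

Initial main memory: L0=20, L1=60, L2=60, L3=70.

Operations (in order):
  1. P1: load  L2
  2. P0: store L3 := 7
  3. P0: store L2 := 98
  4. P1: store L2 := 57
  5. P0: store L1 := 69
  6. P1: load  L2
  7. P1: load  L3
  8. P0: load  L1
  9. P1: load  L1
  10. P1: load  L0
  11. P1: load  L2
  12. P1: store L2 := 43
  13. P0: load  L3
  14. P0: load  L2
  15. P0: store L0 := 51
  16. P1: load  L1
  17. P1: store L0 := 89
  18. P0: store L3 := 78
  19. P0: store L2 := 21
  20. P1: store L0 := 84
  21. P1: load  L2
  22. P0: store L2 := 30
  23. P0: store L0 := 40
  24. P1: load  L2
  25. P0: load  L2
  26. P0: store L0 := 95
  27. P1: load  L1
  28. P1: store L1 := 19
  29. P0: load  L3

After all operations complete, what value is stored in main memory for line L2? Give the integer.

[1] P1: load  L2 | P0:I, P1:S(60) | bus: BusRd
[2] P0: store L3 := 7 | P0:M(7), P1:I | bus: BusRdX
[3] P0: store L2 := 98 | P0:M(98), P1:I | bus: BusRdX
[4] P1: store L2 := 57 | P0:I, P1:M(57) | bus: BusRdX,Flush
[5] P0: store L1 := 69 | P0:M(69), P1:I | bus: BusRdX
[6] P1: load  L2 | P0:I, P1:M(57) | bus: none
[7] P1: load  L3 | P0:S(7), P1:S(7) | bus: BusRd,Flush
[8] P0: load  L1 | P0:M(69), P1:I | bus: none
[9] P1: load  L1 | P0:S(69), P1:S(69) | bus: BusRd,Flush
[10] P1: load  L0 | P0:I, P1:S(20) | bus: BusRd
[11] P1: load  L2 | P0:I, P1:M(57) | bus: none
[12] P1: store L2 := 43 | P0:I, P1:M(43) | bus: none
[13] P0: load  L3 | P0:S(7), P1:S(7) | bus: none
[14] P0: load  L2 | P0:S(43), P1:S(43) | bus: BusRd,Flush
[15] P0: store L0 := 51 | P0:M(51), P1:I | bus: BusRdX
[16] P1: load  L1 | P0:S(69), P1:S(69) | bus: none
[17] P1: store L0 := 89 | P0:I, P1:M(89) | bus: BusRdX,Flush
[18] P0: store L3 := 78 | P0:M(78), P1:I | bus: BusRdX
[19] P0: store L2 := 21 | P0:M(21), P1:I | bus: BusRdX
[20] P1: store L0 := 84 | P0:I, P1:M(84) | bus: none
[21] P1: load  L2 | P0:S(21), P1:S(21) | bus: BusRd,Flush
[22] P0: store L2 := 30 | P0:M(30), P1:I | bus: BusRdX
[23] P0: store L0 := 40 | P0:M(40), P1:I | bus: BusRdX,Flush
[24] P1: load  L2 | P0:S(30), P1:S(30) | bus: BusRd,Flush
[25] P0: load  L2 | P0:S(30), P1:S(30) | bus: none
[26] P0: store L0 := 95 | P0:M(95), P1:I | bus: none
[27] P1: load  L1 | P0:S(69), P1:S(69) | bus: none
[28] P1: store L1 := 19 | P0:I, P1:M(19) | bus: BusRdX
[29] P0: load  L3 | P0:M(78), P1:I | bus: none

memory[L2] = 30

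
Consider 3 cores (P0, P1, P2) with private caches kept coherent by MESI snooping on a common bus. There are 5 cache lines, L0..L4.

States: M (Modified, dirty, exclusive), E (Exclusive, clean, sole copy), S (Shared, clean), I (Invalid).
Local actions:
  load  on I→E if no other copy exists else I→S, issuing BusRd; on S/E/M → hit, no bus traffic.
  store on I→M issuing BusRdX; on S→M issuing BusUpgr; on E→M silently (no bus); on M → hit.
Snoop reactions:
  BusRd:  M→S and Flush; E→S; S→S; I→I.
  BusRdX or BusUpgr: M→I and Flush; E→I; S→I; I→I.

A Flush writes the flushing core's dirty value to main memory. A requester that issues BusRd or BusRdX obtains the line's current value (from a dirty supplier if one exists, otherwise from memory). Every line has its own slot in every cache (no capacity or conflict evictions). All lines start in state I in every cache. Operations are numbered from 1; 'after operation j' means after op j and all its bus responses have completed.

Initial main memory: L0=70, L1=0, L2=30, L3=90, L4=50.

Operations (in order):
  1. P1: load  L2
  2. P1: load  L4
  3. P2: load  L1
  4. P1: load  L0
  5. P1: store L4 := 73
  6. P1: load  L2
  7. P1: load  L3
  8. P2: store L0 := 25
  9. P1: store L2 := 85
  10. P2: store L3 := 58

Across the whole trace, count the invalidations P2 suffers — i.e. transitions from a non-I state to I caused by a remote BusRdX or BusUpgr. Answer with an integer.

invalidations = 0

[1] P1: load  L2 | P0:I, P1:E(30), P2:I | bus: BusRd
[2] P1: load  L4 | P0:I, P1:E(50), P2:I | bus: BusRd
[3] P2: load  L1 | P0:I, P1:I, P2:E(0) | bus: BusRd
[4] P1: load  L0 | P0:I, P1:E(70), P2:I | bus: BusRd
[5] P1: store L4 := 73 | P0:I, P1:M(73), P2:I | bus: none
[6] P1: load  L2 | P0:I, P1:E(30), P2:I | bus: none
[7] P1: load  L3 | P0:I, P1:E(90), P2:I | bus: BusRd
[8] P2: store L0 := 25 | P0:I, P1:I, P2:M(25) | bus: BusRdX
[9] P1: store L2 := 85 | P0:I, P1:M(85), P2:I | bus: none
[10] P2: store L3 := 58 | P0:I, P1:I, P2:M(58) | bus: BusRdX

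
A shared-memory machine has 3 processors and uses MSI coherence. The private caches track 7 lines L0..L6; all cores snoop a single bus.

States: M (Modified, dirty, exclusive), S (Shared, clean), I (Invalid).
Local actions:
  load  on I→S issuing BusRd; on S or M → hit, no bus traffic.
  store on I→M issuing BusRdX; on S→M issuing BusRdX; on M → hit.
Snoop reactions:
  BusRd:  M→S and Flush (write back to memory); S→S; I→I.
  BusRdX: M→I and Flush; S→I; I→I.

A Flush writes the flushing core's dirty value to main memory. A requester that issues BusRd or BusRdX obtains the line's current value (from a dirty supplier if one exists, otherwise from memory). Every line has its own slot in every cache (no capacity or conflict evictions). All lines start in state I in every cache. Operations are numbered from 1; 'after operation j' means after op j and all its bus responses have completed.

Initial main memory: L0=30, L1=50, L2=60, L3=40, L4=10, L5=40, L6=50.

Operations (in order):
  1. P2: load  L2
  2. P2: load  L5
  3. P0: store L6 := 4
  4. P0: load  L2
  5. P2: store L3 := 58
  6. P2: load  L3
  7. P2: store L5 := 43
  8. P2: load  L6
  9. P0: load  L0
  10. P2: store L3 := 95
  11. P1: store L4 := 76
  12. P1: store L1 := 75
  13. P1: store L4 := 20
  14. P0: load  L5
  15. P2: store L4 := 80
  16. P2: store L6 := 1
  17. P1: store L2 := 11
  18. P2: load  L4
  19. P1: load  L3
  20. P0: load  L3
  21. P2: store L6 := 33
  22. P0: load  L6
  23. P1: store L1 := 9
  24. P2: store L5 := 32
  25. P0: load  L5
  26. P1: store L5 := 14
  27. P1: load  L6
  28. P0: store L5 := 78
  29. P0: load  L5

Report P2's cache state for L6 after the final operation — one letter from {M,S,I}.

state = S

1. P2: load  L2  bus=[BusRd]  L2: P0=I P1=I P2=S  mem[L2]=60
2. P2: load  L5  bus=[BusRd]  L5: P0=I P1=I P2=S  mem[L5]=40
3. P0: store L6 := 4  bus=[BusRdX]  L6: P0=M P1=I P2=I  mem[L6]=50
4. P0: load  L2  bus=[BusRd]  L2: P0=S P1=I P2=S  mem[L2]=60
5. P2: store L3 := 58  bus=[BusRdX]  L3: P0=I P1=I P2=M  mem[L3]=40
6. P2: load  L3  bus=[-]  L3: P0=I P1=I P2=M  mem[L3]=40
7. P2: store L5 := 43  bus=[BusRdX]  L5: P0=I P1=I P2=M  mem[L5]=40
8. P2: load  L6  bus=[BusRd,Flush]  L6: P0=S P1=I P2=S  mem[L6]=4
9. P0: load  L0  bus=[BusRd]  L0: P0=S P1=I P2=I  mem[L0]=30
10. P2: store L3 := 95  bus=[-]  L3: P0=I P1=I P2=M  mem[L3]=40
11. P1: store L4 := 76  bus=[BusRdX]  L4: P0=I P1=M P2=I  mem[L4]=10
12. P1: store L1 := 75  bus=[BusRdX]  L1: P0=I P1=M P2=I  mem[L1]=50
13. P1: store L4 := 20  bus=[-]  L4: P0=I P1=M P2=I  mem[L4]=10
14. P0: load  L5  bus=[BusRd,Flush]  L5: P0=S P1=I P2=S  mem[L5]=43
15. P2: store L4 := 80  bus=[BusRdX,Flush]  L4: P0=I P1=I P2=M  mem[L4]=20
16. P2: store L6 := 1  bus=[BusRdX]  L6: P0=I P1=I P2=M  mem[L6]=4
17. P1: store L2 := 11  bus=[BusRdX]  L2: P0=I P1=M P2=I  mem[L2]=60
18. P2: load  L4  bus=[-]  L4: P0=I P1=I P2=M  mem[L4]=20
19. P1: load  L3  bus=[BusRd,Flush]  L3: P0=I P1=S P2=S  mem[L3]=95
20. P0: load  L3  bus=[BusRd]  L3: P0=S P1=S P2=S  mem[L3]=95
21. P2: store L6 := 33  bus=[-]  L6: P0=I P1=I P2=M  mem[L6]=4
22. P0: load  L6  bus=[BusRd,Flush]  L6: P0=S P1=I P2=S  mem[L6]=33
23. P1: store L1 := 9  bus=[-]  L1: P0=I P1=M P2=I  mem[L1]=50
24. P2: store L5 := 32  bus=[BusRdX]  L5: P0=I P1=I P2=M  mem[L5]=43
25. P0: load  L5  bus=[BusRd,Flush]  L5: P0=S P1=I P2=S  mem[L5]=32
26. P1: store L5 := 14  bus=[BusRdX]  L5: P0=I P1=M P2=I  mem[L5]=32
27. P1: load  L6  bus=[BusRd]  L6: P0=S P1=S P2=S  mem[L6]=33
28. P0: store L5 := 78  bus=[BusRdX,Flush]  L5: P0=M P1=I P2=I  mem[L5]=14
29. P0: load  L5  bus=[-]  L5: P0=M P1=I P2=I  mem[L5]=14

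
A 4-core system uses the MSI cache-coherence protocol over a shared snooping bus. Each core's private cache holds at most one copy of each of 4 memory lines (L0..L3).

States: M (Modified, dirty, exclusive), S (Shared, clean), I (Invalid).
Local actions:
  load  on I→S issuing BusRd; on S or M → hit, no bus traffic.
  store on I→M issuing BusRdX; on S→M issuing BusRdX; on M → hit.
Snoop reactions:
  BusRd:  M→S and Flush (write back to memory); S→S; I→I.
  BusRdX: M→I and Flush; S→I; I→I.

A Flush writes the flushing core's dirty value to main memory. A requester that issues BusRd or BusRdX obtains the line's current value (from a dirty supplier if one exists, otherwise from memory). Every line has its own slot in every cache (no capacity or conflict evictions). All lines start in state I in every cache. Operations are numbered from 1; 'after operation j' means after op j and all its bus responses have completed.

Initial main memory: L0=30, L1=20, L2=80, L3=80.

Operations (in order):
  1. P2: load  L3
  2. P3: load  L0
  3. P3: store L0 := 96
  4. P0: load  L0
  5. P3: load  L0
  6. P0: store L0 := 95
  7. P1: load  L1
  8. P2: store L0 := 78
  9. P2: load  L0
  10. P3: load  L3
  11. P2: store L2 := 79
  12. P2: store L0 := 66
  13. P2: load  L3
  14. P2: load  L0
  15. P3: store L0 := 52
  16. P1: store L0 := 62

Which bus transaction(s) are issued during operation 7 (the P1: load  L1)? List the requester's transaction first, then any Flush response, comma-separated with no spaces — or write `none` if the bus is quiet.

step 1: P2: load  L3  ⟶  IISI  (L3)  txn=BusRd  M[L3]=80
step 2: P3: load  L0  ⟶  IIIS  (L0)  txn=BusRd  M[L0]=30
step 3: P3: store L0 := 96  ⟶  IIIM  (L0)  txn=BusRdX  M[L0]=30
step 4: P0: load  L0  ⟶  SIIS  (L0)  txn=BusRd+Flush  M[L0]=96
step 5: P3: load  L0  ⟶  SIIS  (L0)  txn=∅  M[L0]=96
step 6: P0: store L0 := 95  ⟶  MIII  (L0)  txn=BusRdX  M[L0]=96
step 7: P1: load  L1  ⟶  ISII  (L1)  txn=BusRd  M[L1]=20
step 8: P2: store L0 := 78  ⟶  IIMI  (L0)  txn=BusRdX+Flush  M[L0]=95
step 9: P2: load  L0  ⟶  IIMI  (L0)  txn=∅  M[L0]=95
step 10: P3: load  L3  ⟶  IISS  (L3)  txn=BusRd  M[L3]=80
step 11: P2: store L2 := 79  ⟶  IIMI  (L2)  txn=BusRdX  M[L2]=80
step 12: P2: store L0 := 66  ⟶  IIMI  (L0)  txn=∅  M[L0]=95
step 13: P2: load  L3  ⟶  IISS  (L3)  txn=∅  M[L3]=80
step 14: P2: load  L0  ⟶  IIMI  (L0)  txn=∅  M[L0]=95
step 15: P3: store L0 := 52  ⟶  IIIM  (L0)  txn=BusRdX+Flush  M[L0]=66
step 16: P1: store L0 := 62  ⟶  IMII  (L0)  txn=BusRdX+Flush  M[L0]=52

bus = BusRd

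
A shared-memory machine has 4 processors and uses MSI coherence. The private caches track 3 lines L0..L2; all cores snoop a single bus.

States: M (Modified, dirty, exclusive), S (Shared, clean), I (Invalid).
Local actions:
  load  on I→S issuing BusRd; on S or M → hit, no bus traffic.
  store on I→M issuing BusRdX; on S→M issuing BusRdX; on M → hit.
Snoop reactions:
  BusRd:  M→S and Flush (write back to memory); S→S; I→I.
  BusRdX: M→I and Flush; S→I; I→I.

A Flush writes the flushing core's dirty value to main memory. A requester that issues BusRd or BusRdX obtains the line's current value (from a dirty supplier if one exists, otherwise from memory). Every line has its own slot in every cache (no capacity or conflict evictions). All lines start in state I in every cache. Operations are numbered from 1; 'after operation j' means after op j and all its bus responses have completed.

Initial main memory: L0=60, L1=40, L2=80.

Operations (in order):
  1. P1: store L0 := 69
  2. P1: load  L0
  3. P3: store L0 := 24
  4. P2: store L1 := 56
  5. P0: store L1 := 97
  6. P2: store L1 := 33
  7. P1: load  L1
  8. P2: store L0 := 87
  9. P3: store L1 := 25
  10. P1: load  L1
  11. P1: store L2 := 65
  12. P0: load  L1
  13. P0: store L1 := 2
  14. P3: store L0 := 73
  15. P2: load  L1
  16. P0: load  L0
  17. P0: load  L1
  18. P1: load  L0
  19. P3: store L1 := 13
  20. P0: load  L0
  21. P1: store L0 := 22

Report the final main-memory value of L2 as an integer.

memory[L2] = 80

[1] P1: store L0 := 69 | P0:I, P1:M(69), P2:I, P3:I | bus: BusRdX
[2] P1: load  L0 | P0:I, P1:M(69), P2:I, P3:I | bus: none
[3] P3: store L0 := 24 | P0:I, P1:I, P2:I, P3:M(24) | bus: BusRdX,Flush
[4] P2: store L1 := 56 | P0:I, P1:I, P2:M(56), P3:I | bus: BusRdX
[5] P0: store L1 := 97 | P0:M(97), P1:I, P2:I, P3:I | bus: BusRdX,Flush
[6] P2: store L1 := 33 | P0:I, P1:I, P2:M(33), P3:I | bus: BusRdX,Flush
[7] P1: load  L1 | P0:I, P1:S(33), P2:S(33), P3:I | bus: BusRd,Flush
[8] P2: store L0 := 87 | P0:I, P1:I, P2:M(87), P3:I | bus: BusRdX,Flush
[9] P3: store L1 := 25 | P0:I, P1:I, P2:I, P3:M(25) | bus: BusRdX
[10] P1: load  L1 | P0:I, P1:S(25), P2:I, P3:S(25) | bus: BusRd,Flush
[11] P1: store L2 := 65 | P0:I, P1:M(65), P2:I, P3:I | bus: BusRdX
[12] P0: load  L1 | P0:S(25), P1:S(25), P2:I, P3:S(25) | bus: BusRd
[13] P0: store L1 := 2 | P0:M(2), P1:I, P2:I, P3:I | bus: BusRdX
[14] P3: store L0 := 73 | P0:I, P1:I, P2:I, P3:M(73) | bus: BusRdX,Flush
[15] P2: load  L1 | P0:S(2), P1:I, P2:S(2), P3:I | bus: BusRd,Flush
[16] P0: load  L0 | P0:S(73), P1:I, P2:I, P3:S(73) | bus: BusRd,Flush
[17] P0: load  L1 | P0:S(2), P1:I, P2:S(2), P3:I | bus: none
[18] P1: load  L0 | P0:S(73), P1:S(73), P2:I, P3:S(73) | bus: BusRd
[19] P3: store L1 := 13 | P0:I, P1:I, P2:I, P3:M(13) | bus: BusRdX
[20] P0: load  L0 | P0:S(73), P1:S(73), P2:I, P3:S(73) | bus: none
[21] P1: store L0 := 22 | P0:I, P1:M(22), P2:I, P3:I | bus: BusRdX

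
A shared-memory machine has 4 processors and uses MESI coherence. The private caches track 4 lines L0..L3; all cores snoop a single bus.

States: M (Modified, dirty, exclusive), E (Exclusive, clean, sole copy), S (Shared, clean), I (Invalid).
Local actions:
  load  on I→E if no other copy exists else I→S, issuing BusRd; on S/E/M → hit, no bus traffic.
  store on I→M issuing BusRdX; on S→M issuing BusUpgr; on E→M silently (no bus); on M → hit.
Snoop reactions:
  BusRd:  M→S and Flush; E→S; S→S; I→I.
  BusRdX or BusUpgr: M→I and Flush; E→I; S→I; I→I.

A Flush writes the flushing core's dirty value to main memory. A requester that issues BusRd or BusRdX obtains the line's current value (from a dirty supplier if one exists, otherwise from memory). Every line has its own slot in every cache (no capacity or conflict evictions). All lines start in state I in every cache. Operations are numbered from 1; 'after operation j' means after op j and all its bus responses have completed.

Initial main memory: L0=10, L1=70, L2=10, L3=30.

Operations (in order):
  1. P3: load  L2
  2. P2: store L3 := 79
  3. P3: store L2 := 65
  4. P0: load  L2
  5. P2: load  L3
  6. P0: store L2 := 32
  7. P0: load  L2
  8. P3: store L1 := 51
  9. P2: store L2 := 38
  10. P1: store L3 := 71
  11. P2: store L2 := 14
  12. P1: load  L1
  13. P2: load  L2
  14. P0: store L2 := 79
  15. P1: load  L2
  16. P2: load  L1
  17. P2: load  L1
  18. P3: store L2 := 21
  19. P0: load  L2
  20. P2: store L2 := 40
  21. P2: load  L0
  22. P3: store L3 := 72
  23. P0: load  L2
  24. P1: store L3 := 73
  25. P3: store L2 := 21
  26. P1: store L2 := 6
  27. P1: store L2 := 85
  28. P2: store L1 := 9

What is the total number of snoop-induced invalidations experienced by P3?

invalidations = 5

1. P3: load  L2  bus=[BusRd]  L2: P0=I P1=I P2=I P3=E  mem[L2]=10
2. P2: store L3 := 79  bus=[BusRdX]  L3: P0=I P1=I P2=M P3=I  mem[L3]=30
3. P3: store L2 := 65  bus=[-]  L2: P0=I P1=I P2=I P3=M  mem[L2]=10
4. P0: load  L2  bus=[BusRd,Flush]  L2: P0=S P1=I P2=I P3=S  mem[L2]=65
5. P2: load  L3  bus=[-]  L3: P0=I P1=I P2=M P3=I  mem[L3]=30
6. P0: store L2 := 32  bus=[BusUpgr]  L2: P0=M P1=I P2=I P3=I  mem[L2]=65
7. P0: load  L2  bus=[-]  L2: P0=M P1=I P2=I P3=I  mem[L2]=65
8. P3: store L1 := 51  bus=[BusRdX]  L1: P0=I P1=I P2=I P3=M  mem[L1]=70
9. P2: store L2 := 38  bus=[BusRdX,Flush]  L2: P0=I P1=I P2=M P3=I  mem[L2]=32
10. P1: store L3 := 71  bus=[BusRdX,Flush]  L3: P0=I P1=M P2=I P3=I  mem[L3]=79
11. P2: store L2 := 14  bus=[-]  L2: P0=I P1=I P2=M P3=I  mem[L2]=32
12. P1: load  L1  bus=[BusRd,Flush]  L1: P0=I P1=S P2=I P3=S  mem[L1]=51
13. P2: load  L2  bus=[-]  L2: P0=I P1=I P2=M P3=I  mem[L2]=32
14. P0: store L2 := 79  bus=[BusRdX,Flush]  L2: P0=M P1=I P2=I P3=I  mem[L2]=14
15. P1: load  L2  bus=[BusRd,Flush]  L2: P0=S P1=S P2=I P3=I  mem[L2]=79
16. P2: load  L1  bus=[BusRd]  L1: P0=I P1=S P2=S P3=S  mem[L1]=51
17. P2: load  L1  bus=[-]  L1: P0=I P1=S P2=S P3=S  mem[L1]=51
18. P3: store L2 := 21  bus=[BusRdX]  L2: P0=I P1=I P2=I P3=M  mem[L2]=79
19. P0: load  L2  bus=[BusRd,Flush]  L2: P0=S P1=I P2=I P3=S  mem[L2]=21
20. P2: store L2 := 40  bus=[BusRdX]  L2: P0=I P1=I P2=M P3=I  mem[L2]=21
21. P2: load  L0  bus=[BusRd]  L0: P0=I P1=I P2=E P3=I  mem[L0]=10
22. P3: store L3 := 72  bus=[BusRdX,Flush]  L3: P0=I P1=I P2=I P3=M  mem[L3]=71
23. P0: load  L2  bus=[BusRd,Flush]  L2: P0=S P1=I P2=S P3=I  mem[L2]=40
24. P1: store L3 := 73  bus=[BusRdX,Flush]  L3: P0=I P1=M P2=I P3=I  mem[L3]=72
25. P3: store L2 := 21  bus=[BusRdX]  L2: P0=I P1=I P2=I P3=M  mem[L2]=40
26. P1: store L2 := 6  bus=[BusRdX,Flush]  L2: P0=I P1=M P2=I P3=I  mem[L2]=21
27. P1: store L2 := 85  bus=[-]  L2: P0=I P1=M P2=I P3=I  mem[L2]=21
28. P2: store L1 := 9  bus=[BusUpgr]  L1: P0=I P1=I P2=M P3=I  mem[L1]=51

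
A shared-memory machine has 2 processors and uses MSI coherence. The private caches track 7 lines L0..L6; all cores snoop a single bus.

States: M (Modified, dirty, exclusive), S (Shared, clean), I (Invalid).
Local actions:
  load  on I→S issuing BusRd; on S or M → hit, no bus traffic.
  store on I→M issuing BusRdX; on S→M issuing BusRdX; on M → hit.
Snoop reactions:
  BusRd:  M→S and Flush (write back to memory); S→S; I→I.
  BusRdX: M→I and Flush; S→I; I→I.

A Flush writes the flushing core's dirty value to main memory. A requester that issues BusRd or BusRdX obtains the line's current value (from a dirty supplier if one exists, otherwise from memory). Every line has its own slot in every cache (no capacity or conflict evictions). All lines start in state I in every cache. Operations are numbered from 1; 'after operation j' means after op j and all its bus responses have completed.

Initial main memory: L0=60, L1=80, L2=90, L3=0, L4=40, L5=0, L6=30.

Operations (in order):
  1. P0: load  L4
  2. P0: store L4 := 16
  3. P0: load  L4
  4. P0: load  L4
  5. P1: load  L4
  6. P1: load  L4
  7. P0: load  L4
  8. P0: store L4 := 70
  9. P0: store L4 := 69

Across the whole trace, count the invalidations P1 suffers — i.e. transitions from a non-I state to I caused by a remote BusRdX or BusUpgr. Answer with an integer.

invalidations = 1

1. P0: load  L4  bus=[BusRd]  L4: P0=S P1=I  mem[L4]=40
2. P0: store L4 := 16  bus=[BusRdX]  L4: P0=M P1=I  mem[L4]=40
3. P0: load  L4  bus=[-]  L4: P0=M P1=I  mem[L4]=40
4. P0: load  L4  bus=[-]  L4: P0=M P1=I  mem[L4]=40
5. P1: load  L4  bus=[BusRd,Flush]  L4: P0=S P1=S  mem[L4]=16
6. P1: load  L4  bus=[-]  L4: P0=S P1=S  mem[L4]=16
7. P0: load  L4  bus=[-]  L4: P0=S P1=S  mem[L4]=16
8. P0: store L4 := 70  bus=[BusRdX]  L4: P0=M P1=I  mem[L4]=16
9. P0: store L4 := 69  bus=[-]  L4: P0=M P1=I  mem[L4]=16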